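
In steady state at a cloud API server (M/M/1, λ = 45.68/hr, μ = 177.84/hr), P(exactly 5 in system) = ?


ρ = 45.68/177.84 = 0.2569
P_n = (1−ρ)·ρ^n = (1 − 0.2569)·0.2569^5 = 0.7431·0.001118 = 0.0008309

Final: 0.0008309


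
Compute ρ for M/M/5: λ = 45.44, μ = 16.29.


ρ = λ/(cμ) = 45.44/(5·16.29) = 45.44/81.45 = 0.5579

Final: 0.5579


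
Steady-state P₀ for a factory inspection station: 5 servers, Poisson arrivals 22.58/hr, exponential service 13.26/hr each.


a = λ/μ = 22.58/13.26 = 1.7029; ρ = a/c = 0.3406
Σ_{k=0}^{4} a^k/k! (terms k=0..4) = 1.00000 + 1.70287 + 1.44988 + 0.82298 + 0.35036 = 5.32608
Tail: a^5/(5!(1−ρ)) = 14.31865/(120·0.6594) = 0.18095
P₀ = 1/(5.32608 + 0.18095) = 1/5.50703 = 0.181586

Final: 0.181586


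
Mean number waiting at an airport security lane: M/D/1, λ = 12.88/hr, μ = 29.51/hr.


ρ = 12.88/29.51 = 0.4365
M/D/1: Lq = ρ²/(2(1−ρ)) = 0.1905/(2·0.5635) = 0.16902

Final: 0.16902


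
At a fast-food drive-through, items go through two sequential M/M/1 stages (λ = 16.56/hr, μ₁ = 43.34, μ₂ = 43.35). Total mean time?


Each node sees arrival rate λ = 16.56/hr (tandem ⇒ throughput preserved).
W₁ = 1/(μ₁−λ) = 1/(43.34−16.56) = 0.03734 hr
W₂ = 1/(μ₂−λ) = 1/(43.35−16.56) = 0.03733 hr
W_total = W₁ + W₂ = 0.03734 + 0.03733 = 0.07467 hr

Final: 0.07467 hr


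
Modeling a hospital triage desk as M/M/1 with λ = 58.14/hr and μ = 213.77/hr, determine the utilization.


ρ = λ/μ = 58.14/213.77 = 0.2720

Final: 0.2720


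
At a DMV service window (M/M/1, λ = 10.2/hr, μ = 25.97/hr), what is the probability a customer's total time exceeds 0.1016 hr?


W ~ Exponential(μ−λ) for M/M/1.
μ − λ = 25.97 − 10.2 = 15.7700
P(W > t) = e^{−(μ−λ)t} = e^{−1.6022} = 0.201446

Final: 0.201446


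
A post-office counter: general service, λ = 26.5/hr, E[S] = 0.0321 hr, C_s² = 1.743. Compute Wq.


ρ = λ·E[S] = 26.5·0.0321 = 0.8506
E[S²] = E[S]²(1+C_s²) = 0.0321²·(1+1.743) = 0.002826
Wq = λ·E[S²]/(2(1−ρ)) = 26.5·0.002826/(2·0.1494) = 0.25075 hr

Final: 0.25075 hr


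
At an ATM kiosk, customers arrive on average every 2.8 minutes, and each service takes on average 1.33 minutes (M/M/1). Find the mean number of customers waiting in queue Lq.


λ = 60/2.8 = 21.4286 /hr
μ = 60/1.33 = 45.1128 /hr
ρ = λ/μ = 21.4286/45.1128 = 0.4750
Lq = ρ²/(1−ρ) = 0.2256/0.5250 = 0.4298

Final: 0.4298


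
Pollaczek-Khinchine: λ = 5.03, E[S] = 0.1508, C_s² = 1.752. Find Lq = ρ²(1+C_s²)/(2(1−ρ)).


ρ = λ·E[S] = 5.03·0.1508 = 0.7585
Lq = ρ²(1+C_s²)/(2(1−ρ)) = 0.5754·(1+1.752)/(2·0.2415)
= 0.5754·2.7520/0.4830 = 3.27856

Final: 3.27856


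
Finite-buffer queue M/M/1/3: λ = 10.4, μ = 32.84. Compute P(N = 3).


ρ = λ/μ = 10.4/32.84 = 0.3167
P_K = (1−ρ)ρ^K/(1−ρ^(K+1)) = (0.6833·0.031761)/(1 − 0.010058)
= 0.021703/0.989942 = 0.021923

Final: 0.021923


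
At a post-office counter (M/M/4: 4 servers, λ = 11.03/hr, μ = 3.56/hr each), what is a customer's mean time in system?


a = 3.0983; ρ = 0.7746; P₀ = 0.032375
Lq = P₀·a^c·ρ/(c!(1−ρ)²) = 1.89484
Wq = Lq/λ = 1.89484/11.03 = 0.17179 hr
W = Wq + 1/μ = 0.17179 + 0.28090 = 0.45269 hr

Final: 0.45269 hr


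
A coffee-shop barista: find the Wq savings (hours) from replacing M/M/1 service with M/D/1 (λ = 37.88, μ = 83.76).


ρ = 37.88/83.76 = 0.4522
Wq(M/M/1) = ρ/(μ−λ) = 0.4522/45.88 = 0.009857 hr
Wq(M/D/1) = ρ/(2(μ−λ)) = 0.004929 hr
Savings = 0.009857 − 0.004929 = 0.004929 hr

Final: 0.004929 hr


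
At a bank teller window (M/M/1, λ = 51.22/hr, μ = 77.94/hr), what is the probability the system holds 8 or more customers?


ρ = 51.22/77.94 = 0.6572
P(N ≥ n) = ρ^n = 0.6572^8 = 0.034788

Final: 0.034788


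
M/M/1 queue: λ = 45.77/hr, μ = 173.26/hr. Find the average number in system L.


ρ = λ/μ = 45.77/173.26 = 0.2642
L = ρ/(1−ρ) = 0.2642/(1 − 0.2642) = 0.2642/0.7358 = 0.3590

Final: 0.3590


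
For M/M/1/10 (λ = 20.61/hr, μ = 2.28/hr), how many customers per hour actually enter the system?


ρ = 9.0395; P_K = (1−ρ)ρ^10/(1−ρ^11) = 0.889374
λ_eff = λ(1 − P_K) = 20.61·(1 − 0.889374) = 20.61·0.110626 = 2.2800 /hr

Final: 2.2800 /hr


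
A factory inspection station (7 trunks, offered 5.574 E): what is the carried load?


B(7,5.574) = 0.157308 (Erlang-B)
Carried load = a(1 − B) = 5.574·(1 − 0.157308) = 5.574·0.842692 = 4.6972 E

Final: 4.6972 Erlangs


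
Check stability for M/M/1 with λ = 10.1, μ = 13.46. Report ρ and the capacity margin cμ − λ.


Total capacity cμ = 1·13.46 = 13.46/hr
ρ = λ/(cμ) = 10.1/13.46 = 0.7504
Stable ⇔ ρ < 1: YES
Spare capacity = cμ − λ = 13.46 − 10.1 = 3.36/hr

Final: ρ = 0.7504; stable; margin = 3.36/hr


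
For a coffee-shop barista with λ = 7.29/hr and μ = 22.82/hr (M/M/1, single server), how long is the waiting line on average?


ρ = 7.29/22.82 = 0.3195
Lq = ρ²/(1−ρ) = 0.1021/0.6805 = 0.1500

Final: 0.1500


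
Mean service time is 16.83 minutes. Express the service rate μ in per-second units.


μ = 1/(service time) in consistent units.
1 second = 0.0166667 min, so μ = 0.0166667/16.83 = 0.0009903 per second

Final: 0.0009903 /sec


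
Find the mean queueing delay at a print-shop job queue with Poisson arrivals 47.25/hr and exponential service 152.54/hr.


ρ = 47.25/152.54 = 0.3098
Wq = ρ/(μ−λ) = 0.3098/(152.54 − 47.25) = 0.3098/105.29 = 0.002942 hr

Final: 0.002942 hr


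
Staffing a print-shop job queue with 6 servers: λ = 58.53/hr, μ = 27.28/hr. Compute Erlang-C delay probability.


a = λ/μ = 2.1455; ρ = a/6 = 0.3576
P₀ = 0.116741 (from M/M/c formula)
C(c,a) = [a^c/(c!(1−ρ))]·P₀ = [97.54499/(720·0.6424)]·0.116741
= 0.21089·0.116741 = 0.024620

Final: 0.024620


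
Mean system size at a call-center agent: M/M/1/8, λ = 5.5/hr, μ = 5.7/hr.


ρ = 5.5/5.7 = 0.9649
L = ρ[1 − (K+1)ρ^K + Kρ^(K+1)] / [(1−ρ)(1−ρ^(K+1))]
Numerator: 0.9649·(1 − 9·0.751454 + 8·0.725088) = 0.036291
Denominator: (0.03509)·(0.274912) = 0.009646
L = 0.036291/0.009646 = 3.7623

Final: 3.7623


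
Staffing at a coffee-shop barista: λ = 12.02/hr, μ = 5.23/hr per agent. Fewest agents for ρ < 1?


Stability requires cμ > λ ⇔ c > λ/μ.
λ/μ = 12.02/5.23 = 2.2983
Minimum integer c = ⌊2.2983⌋ + 1 = 3
Check: 3·5.23 = 15.69 > 12.02, while 2·5.23 = 10.46 ≤ 12.02

Final: 3 servers


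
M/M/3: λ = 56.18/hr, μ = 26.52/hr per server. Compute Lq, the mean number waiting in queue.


a = λ/μ = 2.1184; ρ = a/3 = 0.7061
P₀ = 0.092990
Lq = P₀·a^c·ρ / (c!·(1−ρ)²) = 0.092990·9.50659·0.7061/(6·0.08636)
= 1.20475

Final: 1.20475


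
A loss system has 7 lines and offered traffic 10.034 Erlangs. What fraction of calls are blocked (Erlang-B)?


B(c,a) = (a^c/c!) / Σ_{k=0}^{c} a^k/k!
a^7/7! = 2031.833612
Σ terms (k=0..7): 1.00000 + 10.03400 + 50.34058 + 168.37245 + 422.36230 + 847.59666 + 1417.46415 + 2031.83361 = 4949.003753
B = 2031.833612/4949.003753 = 0.410554

Final: 0.410554


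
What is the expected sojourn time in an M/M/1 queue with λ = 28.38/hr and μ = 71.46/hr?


W = 1/(μ−λ) = 1/(71.46 − 28.38) = 1/43.08 = 0.02321 hr

Final: 0.02321 hr


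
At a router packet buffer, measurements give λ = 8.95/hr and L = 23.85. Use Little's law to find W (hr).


W = L/λ = 23.85/8.95 = 2.6648 hr

Final: 2.6648 hr


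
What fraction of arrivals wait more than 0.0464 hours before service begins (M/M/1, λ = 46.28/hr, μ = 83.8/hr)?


ρ = 46.28/83.8 = 0.5523
P(Wq > t) = ρ·e^{−(μ−λ)t} = 0.5523·e^{−1.7409}
= 0.5523·0.175358 = 0.096844

Final: 0.096844


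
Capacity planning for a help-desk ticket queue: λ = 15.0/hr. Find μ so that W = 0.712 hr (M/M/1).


W = 1/(μ−λ) ⇒ μ − λ = 1/W = 1/0.712 = 1.4045
μ = λ + 1/W = 15.0 + 1.4045 = 16.4045 per hr

Final: 16.4045 /hr


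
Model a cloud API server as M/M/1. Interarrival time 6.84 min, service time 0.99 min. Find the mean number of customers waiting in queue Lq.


λ = 60/6.84 = 8.7719 /hr
μ = 60/0.99 = 60.6061 /hr
ρ = λ/μ = 8.7719/60.6061 = 0.1447
Lq = ρ²/(1−ρ) = 0.02095/0.8553 = 0.02449

Final: 0.02449


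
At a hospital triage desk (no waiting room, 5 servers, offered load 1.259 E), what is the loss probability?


B(c,a) = (a^c/c!) / Σ_{k=0}^{c} a^k/k!
a^5/5! = 0.026360
Σ terms (k=0..5): 1.00000 + 1.25900 + 0.79254 + 0.33260 + 0.10469 + 0.02636 = 3.515190
B = 0.026360/3.515190 = 0.007499

Final: 0.007499


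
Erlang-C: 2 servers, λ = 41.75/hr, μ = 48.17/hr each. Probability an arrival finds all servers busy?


a = λ/μ = 0.8667; ρ = a/2 = 0.4334
P₀ = 0.395322 (from M/M/c formula)
C(c,a) = [a^c/(c!(1−ρ))]·P₀ = [0.75121/(2·0.5666)]·0.395322
= 0.66286·0.395322 = 0.262044

Final: 0.262044


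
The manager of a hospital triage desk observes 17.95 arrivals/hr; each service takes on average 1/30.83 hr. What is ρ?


ρ = λ/μ = 17.95/30.83 = 0.5822

Final: 0.5822


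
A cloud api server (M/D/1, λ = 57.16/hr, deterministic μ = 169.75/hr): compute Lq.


ρ = 57.16/169.75 = 0.3367
M/D/1: Lq = ρ²/(2(1−ρ)) = 0.1134/(2·0.6633) = 0.08548

Final: 0.08548


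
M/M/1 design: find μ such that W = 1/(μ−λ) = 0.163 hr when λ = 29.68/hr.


W = 1/(μ−λ) ⇒ μ − λ = 1/W = 1/0.163 = 6.1350
μ = λ + 1/W = 29.68 + 6.1350 = 35.8150 per hr

Final: 35.8150 /hr


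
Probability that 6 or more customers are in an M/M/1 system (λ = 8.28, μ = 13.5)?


ρ = 8.28/13.5 = 0.6133
P(N ≥ n) = ρ^n = 0.6133^6 = 0.053233

Final: 0.053233


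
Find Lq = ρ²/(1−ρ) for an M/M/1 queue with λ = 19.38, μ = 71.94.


ρ = 19.38/71.94 = 0.2694
Lq = ρ²/(1−ρ) = 0.07257/0.7306 = 0.09933

Final: 0.09933


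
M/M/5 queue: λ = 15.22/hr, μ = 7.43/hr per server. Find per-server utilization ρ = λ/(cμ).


ρ = λ/(cμ) = 15.22/(5·7.43) = 15.22/37.15 = 0.4097

Final: 0.4097


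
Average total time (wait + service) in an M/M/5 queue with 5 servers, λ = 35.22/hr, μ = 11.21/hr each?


a = 3.1418; ρ = 0.6284; P₀ = 0.039728
Lq = P₀·a^c·ρ/(c!(1−ρ)²) = 0.46113
Wq = Lq/λ = 0.46113/35.22 = 0.01309 hr
W = Wq + 1/μ = 0.01309 + 0.08921 = 0.10230 hr

Final: 0.10230 hr


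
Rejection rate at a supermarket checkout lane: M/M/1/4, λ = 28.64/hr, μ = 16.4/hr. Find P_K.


ρ = λ/μ = 28.64/16.4 = 1.7463
P_K = (1−ρ)ρ^K/(1−ρ^(K+1)) = (-0.7463·9.300722)/(1 − 16.242236)
= -6.941514/-15.242236 = 0.455413

Final: 0.455413


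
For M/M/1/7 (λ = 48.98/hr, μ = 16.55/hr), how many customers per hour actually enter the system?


ρ = 2.9595; P_K = (1−ρ)ρ^7/(1−ρ^8) = 0.662220
λ_eff = λ(1 − P_K) = 48.98·(1 − 0.662220) = 48.98·0.337780 = 16.5445 /hr

Final: 16.5445 /hr


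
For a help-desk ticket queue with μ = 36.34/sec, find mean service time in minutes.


Mean service time = 1/μ = 1/36.34 second = 0.02752 second
In minutes: 0.02752 × 0.0166667 = 0.0004586 min

Final: 0.0004586 min


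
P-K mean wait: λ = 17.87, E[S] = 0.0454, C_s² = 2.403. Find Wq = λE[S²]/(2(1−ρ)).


ρ = λ·E[S] = 17.87·0.0454 = 0.8113
E[S²] = E[S]²(1+C_s²) = 0.0454²·(1+2.403) = 0.007014
Wq = λ·E[S²]/(2(1−ρ)) = 17.87·0.007014/(2·0.1887) = 0.33212 hr

Final: 0.33212 hr


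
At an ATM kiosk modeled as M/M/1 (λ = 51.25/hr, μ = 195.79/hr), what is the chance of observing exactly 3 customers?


ρ = 51.25/195.79 = 0.2618
P_n = (1−ρ)·ρ^n = (1 − 0.2618)·0.2618^3 = 0.7382·0.017935 = 0.013241

Final: 0.013241


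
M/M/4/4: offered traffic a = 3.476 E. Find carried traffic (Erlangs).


B(4,3.476) = 0.257748 (Erlang-B)
Carried load = a(1 − B) = 3.476·(1 − 0.257748) = 3.476·0.742252 = 2.5801 E

Final: 2.5801 Erlangs


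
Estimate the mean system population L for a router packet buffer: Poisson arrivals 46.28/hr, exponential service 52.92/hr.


ρ = λ/μ = 46.28/52.92 = 0.8745
L = ρ/(1−ρ) = 0.8745/(1 − 0.8745) = 0.8745/0.1255 = 6.9699

Final: 6.9699


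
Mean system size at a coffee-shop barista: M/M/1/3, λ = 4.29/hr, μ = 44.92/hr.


ρ = 4.29/44.92 = 0.09550
L = ρ[1 − (K+1)ρ^K + Kρ^(K+1)] / [(1−ρ)(1−ρ^(K+1))]
Numerator: 0.09550·(1 − 4·0.0008711 + 3·0.00008319) = 0.095194
Denominator: (0.9045)·(0.999917) = 0.904422
L = 0.095194/0.904422 = 0.1053

Final: 0.1053


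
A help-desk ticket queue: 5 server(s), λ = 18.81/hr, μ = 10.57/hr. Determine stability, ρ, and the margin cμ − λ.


Total capacity cμ = 5·10.57 = 52.85/hr
ρ = λ/(cμ) = 18.81/52.85 = 0.3559
Stable ⇔ ρ < 1: YES
Spare capacity = cμ − λ = 52.85 − 18.81 = 34.04/hr

Final: ρ = 0.3559; stable; margin = 34.04/hr


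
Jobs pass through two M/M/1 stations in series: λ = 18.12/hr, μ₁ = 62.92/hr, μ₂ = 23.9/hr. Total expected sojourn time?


Each node sees arrival rate λ = 18.12/hr (tandem ⇒ throughput preserved).
W₁ = 1/(μ₁−λ) = 1/(62.92−18.12) = 0.02232 hr
W₂ = 1/(μ₂−λ) = 1/(23.9−18.12) = 0.17301 hr
W_total = W₁ + W₂ = 0.02232 + 0.17301 = 0.19533 hr

Final: 0.19533 hr


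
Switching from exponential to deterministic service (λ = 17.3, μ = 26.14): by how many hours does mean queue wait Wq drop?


ρ = 17.3/26.14 = 0.6618
Wq(M/M/1) = ρ/(μ−λ) = 0.6618/8.84 = 0.07487 hr
Wq(M/D/1) = ρ/(2(μ−λ)) = 0.03743 hr
Savings = 0.07487 − 0.03743 = 0.03743 hr

Final: 0.03743 hr


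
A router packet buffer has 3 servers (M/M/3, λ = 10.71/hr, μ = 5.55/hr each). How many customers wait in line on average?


a = λ/μ = 1.9297; ρ = a/3 = 0.6432
P₀ = 0.122718
Lq = P₀·a^c·ρ / (c!·(1−ρ)²) = 0.122718·7.18604·0.6432/(6·0.12728)
= 0.74281

Final: 0.74281


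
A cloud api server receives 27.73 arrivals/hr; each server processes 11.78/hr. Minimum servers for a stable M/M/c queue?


Stability requires cμ > λ ⇔ c > λ/μ.
λ/μ = 27.73/11.78 = 2.3540
Minimum integer c = ⌊2.3540⌋ + 1 = 3
Check: 3·11.78 = 35.34 > 27.73, while 2·11.78 = 23.56 ≤ 27.73

Final: 3 servers


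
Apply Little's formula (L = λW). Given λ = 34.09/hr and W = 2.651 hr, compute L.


L = λW = 34.09·2.651 = 90.3726

Final: 90.3726


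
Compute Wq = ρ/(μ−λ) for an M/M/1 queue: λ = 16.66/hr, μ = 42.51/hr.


ρ = 16.66/42.51 = 0.3919
Wq = ρ/(μ−λ) = 0.3919/(42.51 − 16.66) = 0.3919/25.85 = 0.01516 hr

Final: 0.01516 hr


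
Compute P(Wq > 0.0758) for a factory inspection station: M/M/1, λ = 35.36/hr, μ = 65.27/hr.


ρ = 35.36/65.27 = 0.5417
P(Wq > t) = ρ·e^{−(μ−λ)t} = 0.5417·e^{−2.2672}
= 0.5417·0.103604 = 0.056128

Final: 0.056128


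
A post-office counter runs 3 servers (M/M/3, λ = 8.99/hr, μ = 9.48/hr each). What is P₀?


a = λ/μ = 8.99/9.48 = 0.9483; ρ = a/c = 0.3161
Σ_{k=0}^{2} a^k/k! (terms k=0..2) = 1.00000 + 0.94831 + 0.44965 = 2.39796
Tail: a^3/(3!(1−ρ)) = 0.85281/(6·0.6839) = 0.20783
P₀ = 1/(2.39796 + 0.20783) = 1/2.60579 = 0.383760

Final: 0.383760


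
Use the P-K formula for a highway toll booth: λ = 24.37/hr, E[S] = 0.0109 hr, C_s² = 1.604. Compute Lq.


ρ = λ·E[S] = 24.37·0.0109 = 0.2656
Lq = ρ²(1+C_s²)/(2(1−ρ)) = 0.07056·(1+1.604)/(2·0.7344)
= 0.07056·2.6040/1.4687 = 0.12510

Final: 0.12510


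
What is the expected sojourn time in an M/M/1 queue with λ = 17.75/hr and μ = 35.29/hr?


W = 1/(μ−λ) = 1/(35.29 − 17.75) = 1/17.54 = 0.05701 hr

Final: 0.05701 hr


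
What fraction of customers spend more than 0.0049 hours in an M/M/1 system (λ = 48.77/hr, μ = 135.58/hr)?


W ~ Exponential(μ−λ) for M/M/1.
μ − λ = 135.58 − 48.77 = 86.8100
P(W > t) = e^{−(μ−λ)t} = e^{−0.4254} = 0.653529

Final: 0.653529


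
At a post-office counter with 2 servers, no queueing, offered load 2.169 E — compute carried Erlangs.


B(2,2.169) = 0.426039 (Erlang-B)
Carried load = a(1 − B) = 2.169·(1 − 0.426039) = 2.169·0.573961 = 1.2449 E

Final: 1.2449 Erlangs


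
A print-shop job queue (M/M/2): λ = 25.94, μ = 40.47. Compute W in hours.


a = 0.6410; ρ = 0.3205; P₀ = 0.514596
Lq = P₀·a^c·ρ/(c!(1−ρ)²) = 0.07337
Wq = Lq/λ = 0.07337/25.94 = 0.002828 hr
W = Wq + 1/μ = 0.002828 + 0.02471 = 0.02754 hr

Final: 0.02754 hr


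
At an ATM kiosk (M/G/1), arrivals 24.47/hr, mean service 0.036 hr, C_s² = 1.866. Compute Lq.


ρ = λ·E[S] = 24.47·0.036 = 0.8809
Lq = ρ²(1+C_s²)/(2(1−ρ)) = 0.7760·(1+1.866)/(2·0.1191)
= 0.7760·2.8660/0.2382 = 9.33857

Final: 9.33857


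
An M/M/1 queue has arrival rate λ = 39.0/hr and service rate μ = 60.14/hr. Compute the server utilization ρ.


ρ = λ/μ = 39.0/60.14 = 0.6485

Final: 0.6485


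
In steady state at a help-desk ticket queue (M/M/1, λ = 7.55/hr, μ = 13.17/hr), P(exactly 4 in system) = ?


ρ = 7.55/13.17 = 0.5733
P_n = (1−ρ)·ρ^n = (1 − 0.5733)·0.5733^4 = 0.4267·0.108005 = 0.046089

Final: 0.046089


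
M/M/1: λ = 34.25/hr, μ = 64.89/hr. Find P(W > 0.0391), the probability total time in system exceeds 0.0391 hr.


W ~ Exponential(μ−λ) for M/M/1.
μ − λ = 64.89 − 34.25 = 30.6400
P(W > t) = e^{−(μ−λ)t} = e^{−1.1980} = 0.301790

Final: 0.301790


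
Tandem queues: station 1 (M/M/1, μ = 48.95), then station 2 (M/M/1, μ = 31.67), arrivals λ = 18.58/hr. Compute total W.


Each node sees arrival rate λ = 18.58/hr (tandem ⇒ throughput preserved).
W₁ = 1/(μ₁−λ) = 1/(48.95−18.58) = 0.03293 hr
W₂ = 1/(μ₂−λ) = 1/(31.67−18.58) = 0.07639 hr
W_total = W₁ + W₂ = 0.03293 + 0.07639 = 0.10932 hr

Final: 0.10932 hr


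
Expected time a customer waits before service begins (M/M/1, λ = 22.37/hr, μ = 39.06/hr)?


ρ = 22.37/39.06 = 0.5727
Wq = ρ/(μ−λ) = 0.5727/(39.06 − 22.37) = 0.5727/16.69 = 0.03431 hr

Final: 0.03431 hr


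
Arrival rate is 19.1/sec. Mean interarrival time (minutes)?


Mean interarrival time = 1/λ = 1/19.1 second = 0.05236 second
In minutes: 0.05236 × 0.0166667 = 0.0008726 min

Final: 0.0008726 min


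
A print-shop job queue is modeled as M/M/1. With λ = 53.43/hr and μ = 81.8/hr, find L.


ρ = λ/μ = 53.43/81.8 = 0.6532
L = ρ/(1−ρ) = 0.6532/(1 − 0.6532) = 0.6532/0.3468 = 1.8833

Final: 1.8833


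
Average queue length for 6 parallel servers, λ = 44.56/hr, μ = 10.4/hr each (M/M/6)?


a = λ/μ = 4.2846; ρ = a/6 = 0.7141
P₀ = 0.011947
Lq = P₀·a^c·ρ / (c!·(1−ρ)²) = 0.011947·6186.87095·0.7141/(720·0.08174)
= 0.89687

Final: 0.89687


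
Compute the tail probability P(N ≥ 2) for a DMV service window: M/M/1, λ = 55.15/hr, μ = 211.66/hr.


ρ = 55.15/211.66 = 0.2606
P(N ≥ n) = ρ^n = 0.2606^2 = 0.067891

Final: 0.067891


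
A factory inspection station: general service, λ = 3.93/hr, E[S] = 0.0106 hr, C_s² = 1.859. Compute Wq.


ρ = λ·E[S] = 3.93·0.0106 = 0.04166
E[S²] = E[S]²(1+C_s²) = 0.0106²·(1+1.859) = 0.0003212
Wq = λ·E[S²]/(2(1−ρ)) = 3.93·0.0003212/(2·0.9583) = 0.0006587 hr

Final: 0.0006587 hr


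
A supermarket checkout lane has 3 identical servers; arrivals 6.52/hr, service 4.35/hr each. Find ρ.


ρ = λ/(cμ) = 6.52/(3·4.35) = 6.52/13.05 = 0.4996

Final: 0.4996


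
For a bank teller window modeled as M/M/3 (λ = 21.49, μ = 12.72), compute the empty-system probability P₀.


a = λ/μ = 21.49/12.72 = 1.6895; ρ = a/c = 0.5632
Σ_{k=0}^{2} a^k/k! (terms k=0..2) = 1.00000 + 1.68947 + 1.42715 = 4.11661
Tail: a^3/(3!(1−ρ)) = 4.82223/(6·0.4368) = 1.83979
P₀ = 1/(4.11661 + 1.83979) = 1/5.95641 = 0.167886

Final: 0.167886


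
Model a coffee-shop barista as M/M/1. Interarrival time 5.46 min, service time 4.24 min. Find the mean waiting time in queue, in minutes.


λ = 60/5.46 = 10.9890 /hr
μ = 60/4.24 = 14.1509 /hr
ρ = λ/μ = 10.9890/14.1509 = 0.7766
Wq = ρ/(μ−λ) = 0.7766/(14.1509−10.9890) = 0.24560 hr
In minutes: 0.24560·60 = 14.736 min

Final: 14.736 min


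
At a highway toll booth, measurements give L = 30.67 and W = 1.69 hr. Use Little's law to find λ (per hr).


λ = L/W = 30.67/1.69 = 18.1479 /hr

Final: 18.1479 /hr


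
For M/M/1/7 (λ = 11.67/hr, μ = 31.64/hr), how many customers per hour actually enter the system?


ρ = 0.3688; P_K = (1−ρ)ρ^7/(1−ρ^8) = 0.0005863
λ_eff = λ(1 − P_K) = 11.67·(1 − 0.0005863) = 11.67·0.999414 = 11.6632 /hr

Final: 11.6632 /hr


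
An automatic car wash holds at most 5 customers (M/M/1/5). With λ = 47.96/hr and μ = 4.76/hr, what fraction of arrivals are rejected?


ρ = λ/μ = 47.96/4.76 = 10.0756
P_K = (1−ρ)ρ^K/(1−ρ^(K+1)) = (-9.0756·103839.146194)/(1 − 1046244.842743)
= -942405.696549/-1046243.842743 = 0.900751

Final: 0.900751


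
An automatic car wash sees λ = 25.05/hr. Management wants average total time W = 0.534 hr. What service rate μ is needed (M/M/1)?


W = 1/(μ−λ) ⇒ μ − λ = 1/W = 1/0.534 = 1.8727
μ = λ + 1/W = 25.05 + 1.8727 = 26.9227 per hr

Final: 26.9227 /hr


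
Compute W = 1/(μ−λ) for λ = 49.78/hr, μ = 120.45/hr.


W = 1/(μ−λ) = 1/(120.45 − 49.78) = 1/70.67 = 0.01415 hr

Final: 0.01415 hr


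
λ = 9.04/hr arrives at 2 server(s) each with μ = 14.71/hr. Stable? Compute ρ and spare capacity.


Total capacity cμ = 2·14.71 = 29.42/hr
ρ = λ/(cμ) = 9.04/29.42 = 0.3073
Stable ⇔ ρ < 1: YES
Spare capacity = cμ − λ = 29.42 − 9.04 = 20.38/hr

Final: ρ = 0.3073; stable; margin = 20.38/hr


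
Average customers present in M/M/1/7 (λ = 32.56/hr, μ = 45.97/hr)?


ρ = 32.56/45.97 = 0.7083
L = ρ[1 − (K+1)ρ^K + Kρ^(K+1)] / [(1−ρ)(1−ρ^(K+1))]
Numerator: 0.7083·(1 − 8·0.089427 + 7·0.063340) = 0.515608
Denominator: (0.2917)·(0.936660) = 0.273235
L = 0.515608/0.273235 = 1.8871

Final: 1.8871


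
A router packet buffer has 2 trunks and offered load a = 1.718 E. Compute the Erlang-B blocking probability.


B(c,a) = (a^c/c!) / Σ_{k=0}^{c} a^k/k!
a^2/2! = 1.475762
Σ terms (k=0..2): 1.00000 + 1.71800 + 1.47576 = 4.193762
B = 1.475762/4.193762 = 0.351895

Final: 0.351895


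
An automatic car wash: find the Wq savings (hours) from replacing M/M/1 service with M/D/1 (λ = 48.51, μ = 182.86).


ρ = 48.51/182.86 = 0.2653
Wq(M/M/1) = ρ/(μ−λ) = 0.2653/134.35 = 0.001975 hr
Wq(M/D/1) = ρ/(2(μ−λ)) = 0.0009873 hr
Savings = 0.001975 − 0.0009873 = 0.0009873 hr

Final: 0.0009873 hr


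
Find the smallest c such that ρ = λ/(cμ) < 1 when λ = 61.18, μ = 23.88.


Stability requires cμ > λ ⇔ c > λ/μ.
λ/μ = 61.18/23.88 = 2.5620
Minimum integer c = ⌊2.5620⌋ + 1 = 3
Check: 3·23.88 = 71.64 > 61.18, while 2·23.88 = 47.76 ≤ 61.18

Final: 3 servers


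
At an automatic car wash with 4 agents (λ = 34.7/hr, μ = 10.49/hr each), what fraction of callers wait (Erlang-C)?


a = λ/μ = 3.3079; ρ = a/4 = 0.8270
P₀ = 0.022399 (from M/M/c formula)
C(c,a) = [a^c/(c!(1−ρ))]·P₀ = [119.73357/(24·0.1730)]·0.022399
= 28.83391·0.022399 = 0.645839

Final: 0.645839


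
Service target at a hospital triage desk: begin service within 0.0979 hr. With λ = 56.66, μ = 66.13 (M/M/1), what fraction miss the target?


ρ = 56.66/66.13 = 0.8568
P(Wq > t) = ρ·e^{−(μ−λ)t} = 0.8568·e^{−0.9271}
= 0.8568·0.395694 = 0.339030

Final: 0.339030


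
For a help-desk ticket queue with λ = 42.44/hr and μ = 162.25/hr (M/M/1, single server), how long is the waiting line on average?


ρ = 42.44/162.25 = 0.2616
Lq = ρ²/(1−ρ) = 0.06842/0.7384 = 0.09266

Final: 0.09266


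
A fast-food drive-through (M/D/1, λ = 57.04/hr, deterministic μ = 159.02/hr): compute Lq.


ρ = 57.04/159.02 = 0.3587
M/D/1: Lq = ρ²/(2(1−ρ)) = 0.1287/(2·0.6413) = 0.10031

Final: 0.10031


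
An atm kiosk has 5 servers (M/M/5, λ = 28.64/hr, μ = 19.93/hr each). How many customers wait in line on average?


a = λ/μ = 1.4370; ρ = a/5 = 0.2874
P₀ = 0.237333
Lq = P₀·a^c·ρ / (c!·(1−ρ)²) = 0.237333·6.12814·0.2874/(120·0.50779)
= 0.006860

Final: 0.006860


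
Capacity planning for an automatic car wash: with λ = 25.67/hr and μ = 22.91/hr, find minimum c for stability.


Stability requires cμ > λ ⇔ c > λ/μ.
λ/μ = 25.67/22.91 = 1.1205
Minimum integer c = ⌊1.1205⌋ + 1 = 2
Check: 2·22.91 = 45.82 > 25.67, while 1·22.91 = 22.91 ≤ 25.67

Final: 2 servers


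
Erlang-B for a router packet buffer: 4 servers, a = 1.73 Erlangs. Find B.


B(c,a) = (a^c/c!) / Σ_{k=0}^{c} a^k/k!
a^4/4! = 0.373227
Σ terms (k=0..4): 1.00000 + 1.73000 + 1.49645 + 0.86295 + 0.37323 = 5.462630
B = 0.373227/5.462630 = 0.068324

Final: 0.068324


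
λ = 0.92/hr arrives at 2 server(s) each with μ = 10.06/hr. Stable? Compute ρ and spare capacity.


Total capacity cμ = 2·10.06 = 20.12/hr
ρ = λ/(cμ) = 0.92/20.12 = 0.04573
Stable ⇔ ρ < 1: YES
Spare capacity = cμ − λ = 20.12 − 0.92 = 19.20/hr

Final: ρ = 0.04573; stable; margin = 19.20/hr


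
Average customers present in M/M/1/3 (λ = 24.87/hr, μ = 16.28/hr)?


ρ = 24.87/16.28 = 1.5276
L = ρ[1 − (K+1)ρ^K + Kρ^(K+1)] / [(1−ρ)(1−ρ^(K+1))]
Numerator: 1.5276·(1 − 4·3.565038 + 3·5.446099) = 4.702302
Denominator: (-0.5276)·(-4.446099) = 2.345945
L = 4.702302/2.345945 = 2.0044

Final: 2.0044


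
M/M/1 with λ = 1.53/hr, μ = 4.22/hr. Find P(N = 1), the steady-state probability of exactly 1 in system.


ρ = 1.53/4.22 = 0.3626
P_n = (1−ρ)·ρ^n = (1 − 0.3626)·0.3626^1 = 0.6374·0.362559 = 0.231110

Final: 0.231110


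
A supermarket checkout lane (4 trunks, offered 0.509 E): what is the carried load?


B(4,0.509) = 0.001681 (Erlang-B)
Carried load = a(1 − B) = 0.509·(1 − 0.001681) = 0.509·0.998319 = 0.5081 E

Final: 0.5081 Erlangs


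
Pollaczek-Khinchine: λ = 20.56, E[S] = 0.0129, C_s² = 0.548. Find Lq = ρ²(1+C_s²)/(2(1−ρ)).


ρ = λ·E[S] = 20.56·0.0129 = 0.2652
Lq = ρ²(1+C_s²)/(2(1−ρ)) = 0.07034·(1+0.548)/(2·0.7348)
= 0.07034·1.5480/1.4696 = 0.07410

Final: 0.07410


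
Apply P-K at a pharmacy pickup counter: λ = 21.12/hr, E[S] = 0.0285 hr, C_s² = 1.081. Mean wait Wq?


ρ = λ·E[S] = 21.12·0.0285 = 0.6019
E[S²] = E[S]²(1+C_s²) = 0.0285²·(1+1.081) = 0.001690
Wq = λ·E[S²]/(2(1−ρ)) = 21.12·0.001690/(2·0.3981) = 0.04484 hr

Final: 0.04484 hr


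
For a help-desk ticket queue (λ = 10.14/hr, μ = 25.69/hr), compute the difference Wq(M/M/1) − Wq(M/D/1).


ρ = 10.14/25.69 = 0.3947
Wq(M/M/1) = ρ/(μ−λ) = 0.3947/15.55 = 0.02538 hr
Wq(M/D/1) = ρ/(2(μ−λ)) = 0.01269 hr
Savings = 0.02538 − 0.01269 = 0.01269 hr

Final: 0.01269 hr


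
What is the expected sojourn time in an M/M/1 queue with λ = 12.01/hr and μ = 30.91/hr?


W = 1/(μ−λ) = 1/(30.91 − 12.01) = 1/18.90 = 0.05291 hr

Final: 0.05291 hr


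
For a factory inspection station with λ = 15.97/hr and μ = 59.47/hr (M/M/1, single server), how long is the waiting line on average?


ρ = 15.97/59.47 = 0.2685
Lq = ρ²/(1−ρ) = 0.07211/0.7315 = 0.09859

Final: 0.09859


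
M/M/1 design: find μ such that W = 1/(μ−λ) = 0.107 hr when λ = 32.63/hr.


W = 1/(μ−λ) ⇒ μ − λ = 1/W = 1/0.107 = 9.3458
μ = λ + 1/W = 32.63 + 9.3458 = 41.9758 per hr

Final: 41.9758 /hr


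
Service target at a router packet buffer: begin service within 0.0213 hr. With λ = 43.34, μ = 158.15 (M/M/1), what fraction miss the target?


ρ = 43.34/158.15 = 0.2740
P(Wq > t) = ρ·e^{−(μ−λ)t} = 0.2740·e^{−2.4455}
= 0.2740·0.086687 = 0.023756

Final: 0.023756


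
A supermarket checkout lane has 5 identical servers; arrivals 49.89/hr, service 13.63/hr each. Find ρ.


ρ = λ/(cμ) = 49.89/(5·13.63) = 49.89/68.15 = 0.7321

Final: 0.7321


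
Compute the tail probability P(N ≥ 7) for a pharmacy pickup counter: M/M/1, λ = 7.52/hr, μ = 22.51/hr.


ρ = 7.52/22.51 = 0.3341
P(N ≥ n) = ρ^n = 0.3341^7 = 0.0004644

Final: 0.0004644


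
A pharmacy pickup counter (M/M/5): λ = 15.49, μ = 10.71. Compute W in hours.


a = 1.4463; ρ = 0.2893; P₀ = 0.235129
Lq = P₀·a^c·ρ/(c!(1−ρ)²) = 0.007101
Wq = Lq/λ = 0.007101/15.49 = 0.0004584 hr
W = Wq + 1/μ = 0.0004584 + 0.09337 = 0.09383 hr

Final: 0.09383 hr


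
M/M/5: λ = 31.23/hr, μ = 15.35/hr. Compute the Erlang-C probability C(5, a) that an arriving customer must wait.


a = λ/μ = 2.0345; ρ = a/5 = 0.4069
P₀ = 0.129677 (from M/M/c formula)
C(c,a) = [a^c/(c!(1−ρ))]·P₀ = [34.85925/(120·0.5931)]·0.129677
= 0.48979·0.129677 = 0.063515

Final: 0.063515


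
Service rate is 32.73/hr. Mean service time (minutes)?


Mean service time = 1/μ = 1/32.73 hour = 0.03055 hour
In minutes: 0.03055 × 60 = 1.8332 min

Final: 1.8332 min


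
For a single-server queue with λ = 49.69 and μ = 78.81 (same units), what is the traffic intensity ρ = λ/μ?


ρ = λ/μ = 49.69/78.81 = 0.6305

Final: 0.6305


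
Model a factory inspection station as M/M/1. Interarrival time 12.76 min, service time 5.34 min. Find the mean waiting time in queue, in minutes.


λ = 60/12.76 = 4.7022 /hr
μ = 60/5.34 = 11.2360 /hr
ρ = λ/μ = 4.7022/11.2360 = 0.4185
Wq = ρ/(μ−λ) = 0.4185/(11.2360−4.7022) = 0.06405 hr
In minutes: 0.06405·60 = 3.843 min

Final: 3.843 min


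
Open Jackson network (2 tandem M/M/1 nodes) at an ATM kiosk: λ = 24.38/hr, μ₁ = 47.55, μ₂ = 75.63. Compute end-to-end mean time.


Each node sees arrival rate λ = 24.38/hr (tandem ⇒ throughput preserved).
W₁ = 1/(μ₁−λ) = 1/(47.55−24.38) = 0.04316 hr
W₂ = 1/(μ₂−λ) = 1/(75.63−24.38) = 0.01951 hr
W_total = W₁ + W₂ = 0.04316 + 0.01951 = 0.06267 hr

Final: 0.06267 hr


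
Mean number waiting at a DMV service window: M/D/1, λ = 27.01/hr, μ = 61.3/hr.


ρ = 27.01/61.3 = 0.4406
M/D/1: Lq = ρ²/(2(1−ρ)) = 0.1941/(2·0.5594) = 0.17354

Final: 0.17354


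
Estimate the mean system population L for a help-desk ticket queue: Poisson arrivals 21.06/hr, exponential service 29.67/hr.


ρ = λ/μ = 21.06/29.67 = 0.7098
L = ρ/(1−ρ) = 0.7098/(1 − 0.7098) = 0.7098/0.2902 = 2.4460

Final: 2.4460


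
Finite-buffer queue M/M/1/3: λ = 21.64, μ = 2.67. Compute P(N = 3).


ρ = λ/μ = 21.64/2.67 = 8.1049
P_K = (1−ρ)ρ^K/(1−ρ^(K+1)) = (-7.1049·532.399924)/(1 − 4315.031598)
= -3782.631673/-4314.031598 = 0.876821

Final: 0.876821


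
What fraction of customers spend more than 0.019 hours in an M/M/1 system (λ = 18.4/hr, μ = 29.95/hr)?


W ~ Exponential(μ−λ) for M/M/1.
μ − λ = 29.95 − 18.4 = 11.5500
P(W > t) = e^{−(μ−λ)t} = e^{−0.2195} = 0.802960

Final: 0.802960


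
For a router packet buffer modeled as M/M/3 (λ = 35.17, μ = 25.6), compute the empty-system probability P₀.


a = λ/μ = 35.17/25.6 = 1.3738; ρ = a/c = 0.4579
Σ_{k=0}^{2} a^k/k! (terms k=0..2) = 1.00000 + 1.37383 + 0.94370 = 3.31753
Tail: a^3/(3!(1−ρ)) = 2.59297/(6·0.5421) = 0.79726
P₀ = 1/(3.31753 + 0.79726) = 1/4.11479 = 0.243026

Final: 0.243026


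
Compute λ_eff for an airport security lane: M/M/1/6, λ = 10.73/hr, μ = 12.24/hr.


ρ = 0.8766; P_K = (1−ρ)ρ^6/(1−ρ^7) = 0.092984
λ_eff = λ(1 − P_K) = 10.73·(1 − 0.092984) = 10.73·0.907016 = 9.7323 /hr

Final: 9.7323 /hr


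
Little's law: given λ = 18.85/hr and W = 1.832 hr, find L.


L = λW = 18.85·1.832 = 34.5332

Final: 34.5332


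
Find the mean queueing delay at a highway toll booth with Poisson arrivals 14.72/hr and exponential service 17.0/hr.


ρ = 14.72/17.0 = 0.8659
Wq = ρ/(μ−λ) = 0.8659/(17.0 − 14.72) = 0.8659/2.28 = 0.3798 hr

Final: 0.3798 hr


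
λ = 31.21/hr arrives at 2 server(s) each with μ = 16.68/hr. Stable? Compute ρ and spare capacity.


Total capacity cμ = 2·16.68 = 33.36/hr
ρ = λ/(cμ) = 31.21/33.36 = 0.9356
Stable ⇔ ρ < 1: YES
Spare capacity = cμ − λ = 33.36 − 31.21 = 2.15/hr

Final: ρ = 0.9356; stable; margin = 2.15/hr


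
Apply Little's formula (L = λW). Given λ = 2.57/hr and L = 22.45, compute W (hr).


W = L/λ = 22.45/2.57 = 8.7354 hr

Final: 8.7354 hr


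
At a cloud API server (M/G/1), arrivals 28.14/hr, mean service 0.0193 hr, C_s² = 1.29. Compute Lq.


ρ = λ·E[S] = 28.14·0.0193 = 0.5431
Lq = ρ²(1+C_s²)/(2(1−ρ)) = 0.2950·(1+1.29)/(2·0.4569)
= 0.2950·2.2900/0.9138 = 0.73918

Final: 0.73918


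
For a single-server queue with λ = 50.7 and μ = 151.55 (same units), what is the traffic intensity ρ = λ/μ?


ρ = λ/μ = 50.7/151.55 = 0.3345

Final: 0.3345


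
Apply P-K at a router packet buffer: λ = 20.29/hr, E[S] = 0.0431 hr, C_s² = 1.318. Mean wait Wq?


ρ = λ·E[S] = 20.29·0.0431 = 0.8745
E[S²] = E[S]²(1+C_s²) = 0.0431²·(1+1.318) = 0.004306
Wq = λ·E[S²]/(2(1−ρ)) = 20.29·0.004306/(2·0.1255) = 0.34808 hr

Final: 0.34808 hr


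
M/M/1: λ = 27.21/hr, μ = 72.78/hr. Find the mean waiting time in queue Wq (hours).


ρ = 27.21/72.78 = 0.3739
Wq = ρ/(μ−λ) = 0.3739/(72.78 − 27.21) = 0.3739/45.57 = 0.008204 hr

Final: 0.008204 hr


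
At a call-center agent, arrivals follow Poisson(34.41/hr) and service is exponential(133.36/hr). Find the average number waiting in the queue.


ρ = 34.41/133.36 = 0.2580
Lq = ρ²/(1−ρ) = 0.06658/0.7420 = 0.08973

Final: 0.08973


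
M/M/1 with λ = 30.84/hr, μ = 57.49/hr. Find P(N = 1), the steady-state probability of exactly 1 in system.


ρ = 30.84/57.49 = 0.5364
P_n = (1−ρ)·ρ^n = (1 − 0.5364)·0.5364^1 = 0.4636·0.536441 = 0.248672

Final: 0.248672


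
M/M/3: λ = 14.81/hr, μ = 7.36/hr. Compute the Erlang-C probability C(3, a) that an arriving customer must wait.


a = λ/μ = 2.0122; ρ = a/3 = 0.6707
P₀ = 0.109158 (from M/M/c formula)
C(c,a) = [a^c/(c!(1−ρ))]·P₀ = [8.14764/(6·0.3293)]·0.109158
= 4.12425·0.109158 = 0.450196

Final: 0.450196


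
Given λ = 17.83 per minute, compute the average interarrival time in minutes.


Mean interarrival time = 1/λ = 1/17.83 minute = 0.05609 minute
In minutes: 0.05609 × 1 = 0.05609 min

Final: 0.05609 min


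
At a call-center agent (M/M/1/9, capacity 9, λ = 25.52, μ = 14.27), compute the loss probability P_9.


ρ = λ/μ = 25.52/14.27 = 1.7884
P_K = (1−ρ)ρ^K/(1−ρ^(K+1)) = (-0.7884·187.115719)/(1 − 334.631615)
= -147.515896/-333.631615 = 0.442152

Final: 0.442152


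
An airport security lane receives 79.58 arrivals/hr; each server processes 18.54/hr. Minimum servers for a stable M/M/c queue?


Stability requires cμ > λ ⇔ c > λ/μ.
λ/μ = 79.58/18.54 = 4.2923
Minimum integer c = ⌊4.2923⌋ + 1 = 5
Check: 5·18.54 = 92.70 > 79.58, while 4·18.54 = 74.16 ≤ 79.58

Final: 5 servers


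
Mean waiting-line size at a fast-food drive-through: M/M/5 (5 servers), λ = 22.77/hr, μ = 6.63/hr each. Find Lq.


a = λ/μ = 3.4344; ρ = a/5 = 0.6869
P₀ = 0.028093
Lq = P₀·a^c·ρ / (c!·(1−ρ)²) = 0.028093·477.80150·0.6869/(120·0.09805)
= 0.78364

Final: 0.78364


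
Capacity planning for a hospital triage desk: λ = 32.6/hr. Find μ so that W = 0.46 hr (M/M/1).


W = 1/(μ−λ) ⇒ μ − λ = 1/W = 1/0.46 = 2.1739
μ = λ + 1/W = 32.6 + 2.1739 = 34.7739 per hr

Final: 34.7739 /hr


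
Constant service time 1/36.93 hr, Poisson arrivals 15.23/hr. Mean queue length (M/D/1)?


ρ = 15.23/36.93 = 0.4124
M/D/1: Lq = ρ²/(2(1−ρ)) = 0.1701/(2·0.5876) = 0.14472

Final: 0.14472


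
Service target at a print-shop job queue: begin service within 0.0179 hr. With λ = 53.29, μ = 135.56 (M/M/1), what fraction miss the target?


ρ = 53.29/135.56 = 0.3931
P(Wq > t) = ρ·e^{−(μ−λ)t} = 0.3931·e^{−1.4726}
= 0.3931·0.229321 = 0.090148

Final: 0.090148


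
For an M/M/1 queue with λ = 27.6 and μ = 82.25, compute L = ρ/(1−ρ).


ρ = λ/μ = 27.6/82.25 = 0.3356
L = ρ/(1−ρ) = 0.3356/(1 − 0.3356) = 0.3356/0.6644 = 0.5050

Final: 0.5050


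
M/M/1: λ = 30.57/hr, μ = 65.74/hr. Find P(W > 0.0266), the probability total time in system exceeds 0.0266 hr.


W ~ Exponential(μ−λ) for M/M/1.
μ − λ = 65.74 − 30.57 = 35.1700
P(W > t) = e^{−(μ−λ)t} = e^{−0.9355} = 0.392381

Final: 0.392381


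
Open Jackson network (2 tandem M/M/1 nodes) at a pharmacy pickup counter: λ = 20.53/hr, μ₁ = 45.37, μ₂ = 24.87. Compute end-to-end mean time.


Each node sees arrival rate λ = 20.53/hr (tandem ⇒ throughput preserved).
W₁ = 1/(μ₁−λ) = 1/(45.37−20.53) = 0.04026 hr
W₂ = 1/(μ₂−λ) = 1/(24.87−20.53) = 0.23041 hr
W_total = W₁ + W₂ = 0.04026 + 0.23041 = 0.27067 hr

Final: 0.27067 hr


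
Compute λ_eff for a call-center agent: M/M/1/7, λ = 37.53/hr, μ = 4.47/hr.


ρ = 8.3960; P_K = (1−ρ)ρ^7/(1−ρ^8) = 0.880895
λ_eff = λ(1 − P_K) = 37.53·(1 − 0.880895) = 37.53·0.119105 = 4.4700 /hr

Final: 4.4700 /hr


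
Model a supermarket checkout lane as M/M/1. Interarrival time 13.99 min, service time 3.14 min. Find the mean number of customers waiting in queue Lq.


λ = 60/13.99 = 4.2888 /hr
μ = 60/3.14 = 19.1083 /hr
ρ = λ/μ = 4.2888/19.1083 = 0.2244
Lq = ρ²/(1−ρ) = 0.05038/0.7756 = 0.06495

Final: 0.06495


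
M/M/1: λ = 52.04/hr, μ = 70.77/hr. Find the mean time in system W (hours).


W = 1/(μ−λ) = 1/(70.77 − 52.04) = 1/18.73 = 0.05339 hr

Final: 0.05339 hr


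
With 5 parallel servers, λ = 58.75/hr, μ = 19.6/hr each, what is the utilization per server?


ρ = λ/(cμ) = 58.75/(5·19.6) = 58.75/98.00 = 0.5995

Final: 0.5995


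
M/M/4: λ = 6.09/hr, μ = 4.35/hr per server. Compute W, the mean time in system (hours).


a = 1.4000; ρ = 0.3500; P₀ = 0.244883
Lq = P₀·a^c·ρ/(c!(1−ρ)²) = 0.03247
Wq = Lq/λ = 0.03247/6.09 = 0.005332 hr
W = Wq + 1/μ = 0.005332 + 0.22989 = 0.23522 hr

Final: 0.23522 hr


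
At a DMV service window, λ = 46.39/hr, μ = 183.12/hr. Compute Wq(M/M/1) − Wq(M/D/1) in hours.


ρ = 46.39/183.12 = 0.2533
Wq(M/M/1) = ρ/(μ−λ) = 0.2533/136.73 = 0.001853 hr
Wq(M/D/1) = ρ/(2(μ−λ)) = 0.0009264 hr
Savings = 0.001853 − 0.0009264 = 0.0009264 hr

Final: 0.0009264 hr


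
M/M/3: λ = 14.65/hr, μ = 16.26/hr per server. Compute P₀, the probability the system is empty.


a = λ/μ = 14.65/16.26 = 0.9010; ρ = a/c = 0.3003
Σ_{k=0}^{2} a^k/k! (terms k=0..2) = 1.00000 + 0.90098 + 0.40589 = 2.30687
Tail: a^3/(3!(1−ρ)) = 0.73139/(6·0.6997) = 0.17422
P₀ = 1/(2.30687 + 0.17422) = 1/2.48109 = 0.403048

Final: 0.403048


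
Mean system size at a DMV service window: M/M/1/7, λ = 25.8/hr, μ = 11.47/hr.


ρ = 25.8/11.47 = 2.2493
L = ρ[1 − (K+1)ρ^K + Kρ^(K+1)] / [(1−ρ)(1−ρ^(K+1))]
Numerator: 2.2493·(1 − 8·291.335908 + 7·655.315295) = 5077.943401
Denominator: (-1.2493)·(-654.315295) = 817.466275
L = 5077.943401/817.466275 = 6.2118

Final: 6.2118


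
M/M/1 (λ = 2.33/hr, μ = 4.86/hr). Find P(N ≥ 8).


ρ = 2.33/4.86 = 0.4794
P(N ≥ n) = ρ^n = 0.4794^8 = 0.002791

Final: 0.002791


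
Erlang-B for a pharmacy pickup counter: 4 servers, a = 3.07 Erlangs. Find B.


B(c,a) = (a^c/c!) / Σ_{k=0}^{c} a^k/k!
a^4/4! = 3.701198
Σ terms (k=0..4): 1.00000 + 3.07000 + 4.71245 + 4.82241 + 3.70120 = 17.306055
B = 3.701198/17.306055 = 0.213867

Final: 0.213867


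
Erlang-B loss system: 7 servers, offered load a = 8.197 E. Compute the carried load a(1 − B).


B(7,8.197) = 0.319168 (Erlang-B)
Carried load = a(1 − B) = 8.197·(1 − 0.319168) = 8.197·0.680832 = 5.5808 E

Final: 5.5808 Erlangs


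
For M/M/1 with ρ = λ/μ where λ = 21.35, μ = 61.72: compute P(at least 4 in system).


ρ = 21.35/61.72 = 0.3459
P(N ≥ n) = ρ^n = 0.3459^4 = 0.014318

Final: 0.014318


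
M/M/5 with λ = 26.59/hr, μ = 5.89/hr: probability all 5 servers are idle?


a = λ/μ = 26.59/5.89 = 4.5144; ρ = a/c = 0.9029
Σ_{k=0}^{4} a^k/k! (terms k=0..4) = 1.00000 + 4.51443 + 10.19004 + 15.33409 + 17.30617 = 48.34473
Tail: a^5/(5!(1−ρ)) = 1875.06019/(120·0.09711) = 160.89896
P₀ = 1/(48.34473 + 160.89896) = 1/209.24369 = 0.004779

Final: 0.004779
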